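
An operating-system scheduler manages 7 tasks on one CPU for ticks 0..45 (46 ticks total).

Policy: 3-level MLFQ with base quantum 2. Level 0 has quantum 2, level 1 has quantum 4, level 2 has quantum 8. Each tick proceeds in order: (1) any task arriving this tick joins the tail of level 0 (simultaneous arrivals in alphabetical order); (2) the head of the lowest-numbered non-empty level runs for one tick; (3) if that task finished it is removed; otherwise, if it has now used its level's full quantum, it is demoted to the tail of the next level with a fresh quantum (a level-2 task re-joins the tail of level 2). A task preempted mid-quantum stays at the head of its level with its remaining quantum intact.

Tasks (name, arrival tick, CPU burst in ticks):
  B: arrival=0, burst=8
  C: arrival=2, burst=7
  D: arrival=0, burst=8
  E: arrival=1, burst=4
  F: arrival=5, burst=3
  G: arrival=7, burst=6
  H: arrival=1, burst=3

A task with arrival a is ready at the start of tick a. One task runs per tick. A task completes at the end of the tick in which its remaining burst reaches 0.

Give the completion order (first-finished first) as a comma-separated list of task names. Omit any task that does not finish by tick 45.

t=0: L0/L1/L2 = BD/-/- → run B
t=1: L0/L1/L2 = BDEH/-/- → run B
t=2: L0/L1/L2 = DEHC/B/- → run D
t=3: L0/L1/L2 = DEHC/B/- → run D
t=4: L0/L1/L2 = EHC/BD/- → run E
t=5: L0/L1/L2 = EHCF/BD/- → run E
t=6: L0/L1/L2 = HCF/BDE/- → run H
t=7: L0/L1/L2 = HCFG/BDE/- → run H
t=8: L0/L1/L2 = CFG/BDEH/- → run C
t=9: L0/L1/L2 = CFG/BDEH/- → run C
t=10: L0/L1/L2 = FG/BDEHC/- → run F
t=11: L0/L1/L2 = FG/BDEHC/- → run F
t=12: L0/L1/L2 = G/BDEHCF/- → run G
t=13: L0/L1/L2 = G/BDEHCF/- → run G
t=14: L0/L1/L2 = -/BDEHCFG/- → run B
t=15: L0/L1/L2 = -/BDEHCFG/- → run B
t=16: L0/L1/L2 = -/BDEHCFG/- → run B
t=17: L0/L1/L2 = -/BDEHCFG/- → run B
t=18: L0/L1/L2 = -/DEHCFG/B → run D
t=19: L0/L1/L2 = -/DEHCFG/B → run D
t=20: L0/L1/L2 = -/DEHCFG/B → run D
t=21: L0/L1/L2 = -/DEHCFG/B → run D
t=22: L0/L1/L2 = -/EHCFG/BD → run E
t=23: L0/L1/L2 = -/EHCFG/BD → run E
t=24: L0/L1/L2 = -/HCFG/BD → run H
t=25: L0/L1/L2 = -/CFG/BD → run C
t=26: L0/L1/L2 = -/CFG/BD → run C
t=27: L0/L1/L2 = -/CFG/BD → run C
t=28: L0/L1/L2 = -/CFG/BD → run C
t=29: L0/L1/L2 = -/FG/BDC → run F
t=30: L0/L1/L2 = -/G/BDC → run G
t=31: L0/L1/L2 = -/G/BDC → run G
t=32: L0/L1/L2 = -/G/BDC → run G
t=33: L0/L1/L2 = -/G/BDC → run G
t=34: L0/L1/L2 = -/-/BDC → run B
t=35: L0/L1/L2 = -/-/BDC → run B
t=36: L0/L1/L2 = -/-/DC → run D
t=37: L0/L1/L2 = -/-/DC → run D
t=38: L0/L1/L2 = -/-/C → run C
t=39: (idle)
t=40: (idle)
t=41: (idle)
t=42: (idle)
t=43: (idle)
t=44: (idle)
t=45: (idle)

completion order = E, H, F, G, B, D, C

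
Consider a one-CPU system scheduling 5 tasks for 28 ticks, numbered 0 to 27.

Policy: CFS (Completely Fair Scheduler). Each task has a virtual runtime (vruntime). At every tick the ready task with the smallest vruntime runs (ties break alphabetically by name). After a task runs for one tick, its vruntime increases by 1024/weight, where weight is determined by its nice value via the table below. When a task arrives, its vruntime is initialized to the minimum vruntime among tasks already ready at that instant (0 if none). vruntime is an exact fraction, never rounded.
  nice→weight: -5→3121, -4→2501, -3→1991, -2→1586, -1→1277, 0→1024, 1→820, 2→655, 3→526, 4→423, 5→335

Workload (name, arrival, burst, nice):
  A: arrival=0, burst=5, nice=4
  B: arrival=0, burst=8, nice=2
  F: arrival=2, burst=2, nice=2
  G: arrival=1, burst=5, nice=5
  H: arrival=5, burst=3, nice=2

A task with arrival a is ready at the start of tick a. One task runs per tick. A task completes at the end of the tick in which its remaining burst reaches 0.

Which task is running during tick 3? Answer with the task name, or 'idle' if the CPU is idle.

t=0: vr[A=0 B=0] → run A
t=1: vr[A=1024/423 B=0 G=0] → run B
t=2: vr[A=1024/423 B=1024/655 F=0 G=0] → run F
t=3: vr[A=1024/423 B=1024/655 F=1024/655 G=0] → run G
t=4: vr[A=1024/423 B=1024/655 F=1024/655 G=1024/335] → run B
t=5: vr[A=1024/423 B=2048/655 F=1024/655 G=1024/335 H=1024/655] → run F
t=6: vr[A=1024/423 B=2048/655 G=1024/335 H=1024/655] → run H
t=7: vr[A=1024/423 B=2048/655 G=1024/335 H=2048/655] → run A
t=8: vr[A=2048/423 B=2048/655 G=1024/335 H=2048/655] → run G
t=9: vr[A=2048/423 B=2048/655 G=2048/335 H=2048/655] → run B
t=10: vr[A=2048/423 B=3072/655 G=2048/335 H=2048/655] → run H
t=11: vr[A=2048/423 B=3072/655 G=2048/335 H=3072/655] → run B
t=12: vr[A=2048/423 B=4096/655 G=2048/335 H=3072/655] → run H
t=13: vr[A=2048/423 B=4096/655 G=2048/335] → run A
t=14: vr[A=1024/141 B=4096/655 G=2048/335] → run G
t=15: vr[A=1024/141 B=4096/655 G=3072/335] → run B
t=16: vr[A=1024/141 B=1024/131 G=3072/335] → run A
t=17: vr[A=4096/423 B=1024/131 G=3072/335] → run B
t=18: vr[A=4096/423 B=6144/655 G=3072/335] → run G
t=19: vr[A=4096/423 B=6144/655 G=4096/335] → run B
t=20: vr[A=4096/423 B=7168/655 G=4096/335] → run A
t=21: vr[B=7168/655 G=4096/335] → run B
t=22: vr[G=4096/335] → run G
t=23: (idle)
t=24: (idle)
t=25: (idle)
t=26: (idle)
t=27: (idle)

running at tick 3 = G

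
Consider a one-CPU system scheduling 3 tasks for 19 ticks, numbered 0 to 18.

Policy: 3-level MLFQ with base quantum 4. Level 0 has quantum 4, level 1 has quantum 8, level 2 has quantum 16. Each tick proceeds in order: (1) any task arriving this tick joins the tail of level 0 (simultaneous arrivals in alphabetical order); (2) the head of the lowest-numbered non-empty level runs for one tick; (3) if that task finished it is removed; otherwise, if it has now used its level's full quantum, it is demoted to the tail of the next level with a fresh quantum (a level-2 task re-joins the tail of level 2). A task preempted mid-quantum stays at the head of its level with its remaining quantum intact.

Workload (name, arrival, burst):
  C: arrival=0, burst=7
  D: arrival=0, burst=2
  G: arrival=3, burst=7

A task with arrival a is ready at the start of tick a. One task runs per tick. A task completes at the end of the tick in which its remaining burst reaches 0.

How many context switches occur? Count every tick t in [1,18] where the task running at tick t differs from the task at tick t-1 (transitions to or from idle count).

t=0: L0/L1/L2 = CD/-/- → run C
t=1: L0/L1/L2 = CD/-/- → run C
t=2: L0/L1/L2 = CD/-/- → run C
t=3: L0/L1/L2 = CDG/-/- → run C
t=4: L0/L1/L2 = DG/C/- → run D
t=5: L0/L1/L2 = DG/C/- → run D
t=6: L0/L1/L2 = G/C/- → run G
t=7: L0/L1/L2 = G/C/- → run G
t=8: L0/L1/L2 = G/C/- → run G
t=9: L0/L1/L2 = G/C/- → run G
t=10: L0/L1/L2 = -/CG/- → run C
t=11: L0/L1/L2 = -/CG/- → run C
t=12: L0/L1/L2 = -/CG/- → run C
t=13: L0/L1/L2 = -/G/- → run G
t=14: L0/L1/L2 = -/G/- → run G
t=15: L0/L1/L2 = -/G/- → run G
t=16: (idle)
t=17: (idle)
t=18: (idle)

context switches = 5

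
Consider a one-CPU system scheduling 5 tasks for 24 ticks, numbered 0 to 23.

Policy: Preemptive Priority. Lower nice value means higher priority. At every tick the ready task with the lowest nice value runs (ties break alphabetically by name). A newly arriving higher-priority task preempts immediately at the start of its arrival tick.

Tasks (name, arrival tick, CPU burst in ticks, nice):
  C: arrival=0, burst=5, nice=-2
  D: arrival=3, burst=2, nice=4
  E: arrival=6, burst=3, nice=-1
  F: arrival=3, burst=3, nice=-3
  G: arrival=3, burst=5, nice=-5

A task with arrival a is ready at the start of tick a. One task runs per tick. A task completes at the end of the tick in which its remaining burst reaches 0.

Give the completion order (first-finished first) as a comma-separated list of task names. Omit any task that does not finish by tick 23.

completion order = G, F, C, E, D

t=0: ready={C} → run C
t=1: ready={C} → run C
t=2: ready={C} → run C
t=3: ready={C,D,F,G} → run G
t=4: ready={C,D,F,G} → run G
t=5: ready={C,D,F,G} → run G
t=6: ready={C,D,E,F,G} → run G
t=7: ready={C,D,E,F,G} → run G
t=8: ready={C,D,E,F} → run F
t=9: ready={C,D,E,F} → run F
t=10: ready={C,D,E,F} → run F
t=11: ready={C,D,E} → run C
t=12: ready={C,D,E} → run C
t=13: ready={D,E} → run E
t=14: ready={D,E} → run E
t=15: ready={D,E} → run E
t=16: ready={D} → run D
t=17: ready={D} → run D
t=18: (idle)
t=19: (idle)
t=20: (idle)
t=21: (idle)
t=22: (idle)
t=23: (idle)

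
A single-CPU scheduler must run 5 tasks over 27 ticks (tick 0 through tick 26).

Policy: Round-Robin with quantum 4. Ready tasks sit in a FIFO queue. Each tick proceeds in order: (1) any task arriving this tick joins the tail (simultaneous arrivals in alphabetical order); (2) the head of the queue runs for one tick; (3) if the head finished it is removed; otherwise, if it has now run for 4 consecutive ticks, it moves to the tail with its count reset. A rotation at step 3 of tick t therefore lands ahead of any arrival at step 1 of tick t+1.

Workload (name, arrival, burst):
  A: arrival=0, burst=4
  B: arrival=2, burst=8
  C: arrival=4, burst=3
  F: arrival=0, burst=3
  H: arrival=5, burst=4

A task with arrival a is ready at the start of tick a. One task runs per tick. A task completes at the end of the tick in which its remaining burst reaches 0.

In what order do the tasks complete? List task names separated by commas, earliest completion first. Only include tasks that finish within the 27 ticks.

completion order = A, F, C, H, B

t=0: queue=[A,F] q_used=0 → run A
t=1: queue=[A,F] q_used=1 → run A
t=2: queue=[A,F,B] q_used=2 → run A
t=3: queue=[A,F,B] q_used=3 → run A
t=4: queue=[F,B,C] q_used=0 → run F
t=5: queue=[F,B,C,H] q_used=1 → run F
t=6: queue=[F,B,C,H] q_used=2 → run F
t=7: queue=[B,C,H] q_used=0 → run B
t=8: queue=[B,C,H] q_used=1 → run B
t=9: queue=[B,C,H] q_used=2 → run B
t=10: queue=[B,C,H] q_used=3 → run B
t=11: queue=[C,H,B] q_used=0 → run C
t=12: queue=[C,H,B] q_used=1 → run C
t=13: queue=[C,H,B] q_used=2 → run C
t=14: queue=[H,B] q_used=0 → run H
t=15: queue=[H,B] q_used=1 → run H
t=16: queue=[H,B] q_used=2 → run H
t=17: queue=[H,B] q_used=3 → run H
t=18: queue=[B] q_used=0 → run B
t=19: queue=[B] q_used=1 → run B
t=20: queue=[B] q_used=2 → run B
t=21: queue=[B] q_used=3 → run B
t=22: (idle)
t=23: (idle)
t=24: (idle)
t=25: (idle)
t=26: (idle)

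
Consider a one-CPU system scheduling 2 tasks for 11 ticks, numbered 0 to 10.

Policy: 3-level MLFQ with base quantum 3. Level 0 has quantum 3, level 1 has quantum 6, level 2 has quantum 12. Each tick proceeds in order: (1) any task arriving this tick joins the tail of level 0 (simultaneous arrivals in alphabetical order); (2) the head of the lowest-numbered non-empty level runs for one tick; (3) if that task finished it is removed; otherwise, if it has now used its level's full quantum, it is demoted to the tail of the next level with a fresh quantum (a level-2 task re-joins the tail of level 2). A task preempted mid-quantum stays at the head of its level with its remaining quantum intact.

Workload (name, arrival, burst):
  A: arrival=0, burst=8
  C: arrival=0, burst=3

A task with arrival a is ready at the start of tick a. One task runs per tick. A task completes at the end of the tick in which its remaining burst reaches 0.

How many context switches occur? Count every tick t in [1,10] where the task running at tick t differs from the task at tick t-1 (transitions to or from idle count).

context switches = 2

t=0: L0/L1/L2 = AC/-/- → run A
t=1: L0/L1/L2 = AC/-/- → run A
t=2: L0/L1/L2 = AC/-/- → run A
t=3: L0/L1/L2 = C/A/- → run C
t=4: L0/L1/L2 = C/A/- → run C
t=5: L0/L1/L2 = C/A/- → run C
t=6: L0/L1/L2 = -/A/- → run A
t=7: L0/L1/L2 = -/A/- → run A
t=8: L0/L1/L2 = -/A/- → run A
t=9: L0/L1/L2 = -/A/- → run A
t=10: L0/L1/L2 = -/A/- → run A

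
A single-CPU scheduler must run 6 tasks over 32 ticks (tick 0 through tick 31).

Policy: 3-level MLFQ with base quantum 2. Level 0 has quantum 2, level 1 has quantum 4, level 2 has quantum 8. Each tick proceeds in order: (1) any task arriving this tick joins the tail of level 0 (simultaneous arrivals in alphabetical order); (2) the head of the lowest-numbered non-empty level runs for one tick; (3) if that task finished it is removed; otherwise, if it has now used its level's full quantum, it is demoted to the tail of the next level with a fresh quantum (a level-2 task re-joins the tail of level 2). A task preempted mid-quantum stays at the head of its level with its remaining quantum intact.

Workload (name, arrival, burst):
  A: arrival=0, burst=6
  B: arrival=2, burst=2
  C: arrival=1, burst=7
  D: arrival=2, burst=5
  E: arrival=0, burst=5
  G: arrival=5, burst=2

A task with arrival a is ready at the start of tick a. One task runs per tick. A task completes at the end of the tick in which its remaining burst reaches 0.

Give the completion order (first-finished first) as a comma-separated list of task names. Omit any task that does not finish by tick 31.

completion order = B, G, A, E, D, C

t=0: L0/L1/L2 = AE/-/- → run A
t=1: L0/L1/L2 = AEC/-/- → run A
t=2: L0/L1/L2 = ECBD/A/- → run E
t=3: L0/L1/L2 = ECBD/A/- → run E
t=4: L0/L1/L2 = CBD/AE/- → run C
t=5: L0/L1/L2 = CBDG/AE/- → run C
t=6: L0/L1/L2 = BDG/AEC/- → run B
t=7: L0/L1/L2 = BDG/AEC/- → run B
t=8: L0/L1/L2 = DG/AEC/- → run D
t=9: L0/L1/L2 = DG/AEC/- → run D
t=10: L0/L1/L2 = G/AECD/- → run G
t=11: L0/L1/L2 = G/AECD/- → run G
t=12: L0/L1/L2 = -/AECD/- → run A
t=13: L0/L1/L2 = -/AECD/- → run A
t=14: L0/L1/L2 = -/AECD/- → run A
t=15: L0/L1/L2 = -/AECD/- → run A
t=16: L0/L1/L2 = -/ECD/- → run E
t=17: L0/L1/L2 = -/ECD/- → run E
t=18: L0/L1/L2 = -/ECD/- → run E
t=19: L0/L1/L2 = -/CD/- → run C
t=20: L0/L1/L2 = -/CD/- → run C
t=21: L0/L1/L2 = -/CD/- → run C
t=22: L0/L1/L2 = -/CD/- → run C
t=23: L0/L1/L2 = -/D/C → run D
t=24: L0/L1/L2 = -/D/C → run D
t=25: L0/L1/L2 = -/D/C → run D
t=26: L0/L1/L2 = -/-/C → run C
t=27: (idle)
t=28: (idle)
t=29: (idle)
t=30: (idle)
t=31: (idle)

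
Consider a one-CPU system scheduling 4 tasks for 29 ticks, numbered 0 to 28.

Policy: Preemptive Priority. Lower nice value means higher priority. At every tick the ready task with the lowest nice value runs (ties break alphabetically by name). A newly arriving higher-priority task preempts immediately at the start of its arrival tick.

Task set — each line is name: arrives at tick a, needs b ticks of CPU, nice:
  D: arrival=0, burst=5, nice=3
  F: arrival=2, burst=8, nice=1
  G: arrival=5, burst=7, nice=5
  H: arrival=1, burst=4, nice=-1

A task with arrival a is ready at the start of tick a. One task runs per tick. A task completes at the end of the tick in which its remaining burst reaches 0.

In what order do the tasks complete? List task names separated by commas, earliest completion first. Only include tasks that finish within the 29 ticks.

t=0: ready={D} → run D
t=1: ready={D,H} → run H
t=2: ready={D,F,H} → run H
t=3: ready={D,F,H} → run H
t=4: ready={D,F,H} → run H
t=5: ready={D,F,G} → run F
t=6: ready={D,F,G} → run F
t=7: ready={D,F,G} → run F
t=8: ready={D,F,G} → run F
t=9: ready={D,F,G} → run F
t=10: ready={D,F,G} → run F
t=11: ready={D,F,G} → run F
t=12: ready={D,F,G} → run F
t=13: ready={D,G} → run D
t=14: ready={D,G} → run D
t=15: ready={D,G} → run D
t=16: ready={D,G} → run D
t=17: ready={G} → run G
t=18: ready={G} → run G
t=19: ready={G} → run G
t=20: ready={G} → run G
t=21: ready={G} → run G
t=22: ready={G} → run G
t=23: ready={G} → run G
t=24: (idle)
t=25: (idle)
t=26: (idle)
t=27: (idle)
t=28: (idle)

completion order = H, F, D, G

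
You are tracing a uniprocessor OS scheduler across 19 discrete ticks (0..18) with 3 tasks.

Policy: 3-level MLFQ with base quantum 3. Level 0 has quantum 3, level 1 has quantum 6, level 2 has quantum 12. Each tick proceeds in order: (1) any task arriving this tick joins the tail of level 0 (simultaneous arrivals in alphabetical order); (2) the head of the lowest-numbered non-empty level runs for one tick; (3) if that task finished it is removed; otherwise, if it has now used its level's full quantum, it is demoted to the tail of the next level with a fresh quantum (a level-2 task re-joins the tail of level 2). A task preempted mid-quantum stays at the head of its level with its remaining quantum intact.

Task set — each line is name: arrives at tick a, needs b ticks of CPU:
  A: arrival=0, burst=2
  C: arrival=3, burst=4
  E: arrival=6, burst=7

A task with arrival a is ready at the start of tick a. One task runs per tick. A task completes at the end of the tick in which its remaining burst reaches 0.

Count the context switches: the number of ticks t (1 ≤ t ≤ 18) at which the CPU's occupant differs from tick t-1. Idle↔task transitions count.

context switches = 6

t=0: L0/L1/L2 = A/-/- → run A
t=1: L0/L1/L2 = A/-/- → run A
t=2: (idle)
t=3: L0/L1/L2 = C/-/- → run C
t=4: L0/L1/L2 = C/-/- → run C
t=5: L0/L1/L2 = C/-/- → run C
t=6: L0/L1/L2 = E/C/- → run E
t=7: L0/L1/L2 = E/C/- → run E
t=8: L0/L1/L2 = E/C/- → run E
t=9: L0/L1/L2 = -/CE/- → run C
t=10: L0/L1/L2 = -/E/- → run E
t=11: L0/L1/L2 = -/E/- → run E
t=12: L0/L1/L2 = -/E/- → run E
t=13: L0/L1/L2 = -/E/- → run E
t=14: (idle)
t=15: (idle)
t=16: (idle)
t=17: (idle)
t=18: (idle)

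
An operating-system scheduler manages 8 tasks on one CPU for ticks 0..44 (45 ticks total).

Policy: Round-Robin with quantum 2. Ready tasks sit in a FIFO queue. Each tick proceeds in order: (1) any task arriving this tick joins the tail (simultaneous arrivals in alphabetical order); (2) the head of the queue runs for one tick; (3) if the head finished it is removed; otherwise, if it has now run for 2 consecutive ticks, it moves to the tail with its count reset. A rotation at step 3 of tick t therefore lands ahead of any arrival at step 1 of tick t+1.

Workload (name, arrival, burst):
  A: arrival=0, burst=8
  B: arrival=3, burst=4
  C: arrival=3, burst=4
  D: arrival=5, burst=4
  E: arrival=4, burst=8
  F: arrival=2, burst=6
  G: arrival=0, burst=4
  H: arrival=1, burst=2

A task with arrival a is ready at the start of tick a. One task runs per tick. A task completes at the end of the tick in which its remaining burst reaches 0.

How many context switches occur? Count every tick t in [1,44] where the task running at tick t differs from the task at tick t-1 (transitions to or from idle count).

t=0: queue=[A,G] q_used=0 → run A
t=1: queue=[A,G,H] q_used=1 → run A
t=2: queue=[G,H,A,F] q_used=0 → run G
t=3: queue=[G,H,A,F,B,C] q_used=1 → run G
t=4: queue=[H,A,F,B,C,G,E] q_used=0 → run H
t=5: queue=[H,A,F,B,C,G,E,D] q_used=1 → run H
t=6: queue=[A,F,B,C,G,E,D] q_used=0 → run A
t=7: queue=[A,F,B,C,G,E,D] q_used=1 → run A
t=8: queue=[F,B,C,G,E,D,A] q_used=0 → run F
t=9: queue=[F,B,C,G,E,D,A] q_used=1 → run F
t=10: queue=[B,C,G,E,D,A,F] q_used=0 → run B
t=11: queue=[B,C,G,E,D,A,F] q_used=1 → run B
t=12: queue=[C,G,E,D,A,F,B] q_used=0 → run C
t=13: queue=[C,G,E,D,A,F,B] q_used=1 → run C
t=14: queue=[G,E,D,A,F,B,C] q_used=0 → run G
t=15: queue=[G,E,D,A,F,B,C] q_used=1 → run G
t=16: queue=[E,D,A,F,B,C] q_used=0 → run E
t=17: queue=[E,D,A,F,B,C] q_used=1 → run E
t=18: queue=[D,A,F,B,C,E] q_used=0 → run D
t=19: queue=[D,A,F,B,C,E] q_used=1 → run D
t=20: queue=[A,F,B,C,E,D] q_used=0 → run A
t=21: queue=[A,F,B,C,E,D] q_used=1 → run A
t=22: queue=[F,B,C,E,D,A] q_used=0 → run F
t=23: queue=[F,B,C,E,D,A] q_used=1 → run F
t=24: queue=[B,C,E,D,A,F] q_used=0 → run B
t=25: queue=[B,C,E,D,A,F] q_used=1 → run B
t=26: queue=[C,E,D,A,F] q_used=0 → run C
t=27: queue=[C,E,D,A,F] q_used=1 → run C
t=28: queue=[E,D,A,F] q_used=0 → run E
t=29: queue=[E,D,A,F] q_used=1 → run E
t=30: queue=[D,A,F,E] q_used=0 → run D
t=31: queue=[D,A,F,E] q_used=1 → run D
t=32: queue=[A,F,E] q_used=0 → run A
t=33: queue=[A,F,E] q_used=1 → run A
t=34: queue=[F,E] q_used=0 → run F
t=35: queue=[F,E] q_used=1 → run F
t=36: queue=[E] q_used=0 → run E
t=37: queue=[E] q_used=1 → run E
t=38: queue=[E] q_used=0 → run E
t=39: queue=[E] q_used=1 → run E
t=40: (idle)
t=41: (idle)
t=42: (idle)
t=43: (idle)
t=44: (idle)

context switches = 19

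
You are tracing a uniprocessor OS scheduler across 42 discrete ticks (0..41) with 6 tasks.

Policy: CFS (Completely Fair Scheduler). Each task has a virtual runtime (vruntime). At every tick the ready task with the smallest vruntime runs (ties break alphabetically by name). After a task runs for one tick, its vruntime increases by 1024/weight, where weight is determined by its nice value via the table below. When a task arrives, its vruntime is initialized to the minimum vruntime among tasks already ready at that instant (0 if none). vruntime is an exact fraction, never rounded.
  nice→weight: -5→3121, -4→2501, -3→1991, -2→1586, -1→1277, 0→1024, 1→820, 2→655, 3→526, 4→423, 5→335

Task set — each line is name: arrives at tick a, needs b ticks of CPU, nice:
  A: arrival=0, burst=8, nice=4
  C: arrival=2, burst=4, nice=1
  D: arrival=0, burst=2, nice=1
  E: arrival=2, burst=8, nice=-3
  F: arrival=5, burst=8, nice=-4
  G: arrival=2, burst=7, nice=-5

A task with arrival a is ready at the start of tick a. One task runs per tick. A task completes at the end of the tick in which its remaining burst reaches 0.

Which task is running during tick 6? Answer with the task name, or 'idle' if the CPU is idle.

t=0: vr[A=0 D=0] → run A
t=1: vr[A=1024/423 D=0] → run D
t=2: vr[A=1024/423 C=256/205 D=256/205 E=256/205 G=256/205] → run C
t=3: vr[A=1024/423 C=512/205 D=256/205 E=256/205 G=256/205] → run D
t=4: vr[A=1024/423 C=512/205 E=256/205 G=256/205] → run E
t=5: vr[A=1024/423 C=512/205 E=719616/408155 F=256/205 G=256/205] → run F
t=6: vr[A=1024/423 C=512/205 E=719616/408155 F=20736/12505 G=256/205] → run G
t=7: vr[A=1024/423 C=512/205 E=719616/408155 F=20736/12505 G=1008896/639805] → run G
t=8: vr[A=1024/423 C=512/205 E=719616/408155 F=20736/12505 G=1218816/639805] → run F
t=9: vr[A=1024/423 C=512/205 E=719616/408155 F=25856/12505 G=1218816/639805] → run E
t=10: vr[A=1024/423 C=512/205 E=929536/408155 F=25856/12505 G=1218816/639805] → run G
t=11: vr[A=1024/423 C=512/205 E=929536/408155 F=25856/12505 G=1428736/639805] → run F
t=12: vr[A=1024/423 C=512/205 E=929536/408155 F=30976/12505 G=1428736/639805] → run G
t=13: vr[A=1024/423 C=512/205 E=929536/408155 F=30976/12505 G=1638656/639805] → run E
t=14: vr[A=1024/423 C=512/205 E=1139456/408155 F=30976/12505 G=1638656/639805] → run A
t=15: vr[A=2048/423 C=512/205 E=1139456/408155 F=30976/12505 G=1638656/639805] → run F
t=16: vr[A=2048/423 C=512/205 E=1139456/408155 F=36096/12505 G=1638656/639805] → run C
t=17: vr[A=2048/423 C=768/205 E=1139456/408155 F=36096/12505 G=1638656/639805] → run G
t=18: vr[A=2048/423 C=768/205 E=1139456/408155 F=36096/12505 G=1848576/639805] → run E
t=19: vr[A=2048/423 C=768/205 E=1349376/408155 F=36096/12505 G=1848576/639805] → run F
t=20: vr[A=2048/423 C=768/205 E=1349376/408155 F=41216/12505 G=1848576/639805] → run G
t=21: vr[A=2048/423 C=768/205 E=1349376/408155 F=41216/12505 G=2058496/639805] → run G
t=22: vr[A=2048/423 C=768/205 E=1349376/408155 F=41216/12505] → run F
t=23: vr[A=2048/423 C=768/205 E=1349376/408155 F=46336/12505] → run E
t=24: vr[A=2048/423 C=768/205 E=1559296/408155 F=46336/12505] → run F
t=25: vr[A=2048/423 C=768/205 E=1559296/408155 F=51456/12505] → run C
t=26: vr[A=2048/423 C=1024/205 E=1559296/408155 F=51456/12505] → run E
t=27: vr[A=2048/423 C=1024/205 E=1769216/408155 F=51456/12505] → run F
t=28: vr[A=2048/423 C=1024/205 E=1769216/408155] → run E
t=29: vr[A=2048/423 C=1024/205 E=1979136/408155] → run A
t=30: vr[A=1024/141 C=1024/205 E=1979136/408155] → run E
t=31: vr[A=1024/141 C=1024/205] → run C
t=32: vr[A=1024/141] → run A
t=33: vr[A=4096/423] → run A
t=34: vr[A=5120/423] → run A
t=35: vr[A=2048/141] → run A
t=36: vr[A=7168/423] → run A
t=37: (idle)
t=38: (idle)
t=39: (idle)
t=40: (idle)
t=41: (idle)

running at tick 6 = G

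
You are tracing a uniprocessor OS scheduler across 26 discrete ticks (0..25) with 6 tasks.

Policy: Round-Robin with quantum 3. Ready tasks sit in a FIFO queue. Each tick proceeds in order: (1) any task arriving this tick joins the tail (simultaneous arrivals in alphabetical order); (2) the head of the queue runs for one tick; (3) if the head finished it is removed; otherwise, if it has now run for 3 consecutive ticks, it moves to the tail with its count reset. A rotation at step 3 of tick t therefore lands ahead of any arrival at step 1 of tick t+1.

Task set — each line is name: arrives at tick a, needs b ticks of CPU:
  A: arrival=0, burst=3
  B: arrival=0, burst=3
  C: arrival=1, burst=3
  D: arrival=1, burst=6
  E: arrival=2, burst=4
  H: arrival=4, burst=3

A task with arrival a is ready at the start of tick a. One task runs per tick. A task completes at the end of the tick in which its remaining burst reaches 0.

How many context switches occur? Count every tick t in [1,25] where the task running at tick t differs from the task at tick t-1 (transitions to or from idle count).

t=0: queue=[A,B] q_used=0 → run A
t=1: queue=[A,B,C,D] q_used=1 → run A
t=2: queue=[A,B,C,D,E] q_used=2 → run A
t=3: queue=[B,C,D,E] q_used=0 → run B
t=4: queue=[B,C,D,E,H] q_used=1 → run B
t=5: queue=[B,C,D,E,H] q_used=2 → run B
t=6: queue=[C,D,E,H] q_used=0 → run C
t=7: queue=[C,D,E,H] q_used=1 → run C
t=8: queue=[C,D,E,H] q_used=2 → run C
t=9: queue=[D,E,H] q_used=0 → run D
t=10: queue=[D,E,H] q_used=1 → run D
t=11: queue=[D,E,H] q_used=2 → run D
t=12: queue=[E,H,D] q_used=0 → run E
t=13: queue=[E,H,D] q_used=1 → run E
t=14: queue=[E,H,D] q_used=2 → run E
t=15: queue=[H,D,E] q_used=0 → run H
t=16: queue=[H,D,E] q_used=1 → run H
t=17: queue=[H,D,E] q_used=2 → run H
t=18: queue=[D,E] q_used=0 → run D
t=19: queue=[D,E] q_used=1 → run D
t=20: queue=[D,E] q_used=2 → run D
t=21: queue=[E] q_used=0 → run E
t=22: (idle)
t=23: (idle)
t=24: (idle)
t=25: (idle)

context switches = 8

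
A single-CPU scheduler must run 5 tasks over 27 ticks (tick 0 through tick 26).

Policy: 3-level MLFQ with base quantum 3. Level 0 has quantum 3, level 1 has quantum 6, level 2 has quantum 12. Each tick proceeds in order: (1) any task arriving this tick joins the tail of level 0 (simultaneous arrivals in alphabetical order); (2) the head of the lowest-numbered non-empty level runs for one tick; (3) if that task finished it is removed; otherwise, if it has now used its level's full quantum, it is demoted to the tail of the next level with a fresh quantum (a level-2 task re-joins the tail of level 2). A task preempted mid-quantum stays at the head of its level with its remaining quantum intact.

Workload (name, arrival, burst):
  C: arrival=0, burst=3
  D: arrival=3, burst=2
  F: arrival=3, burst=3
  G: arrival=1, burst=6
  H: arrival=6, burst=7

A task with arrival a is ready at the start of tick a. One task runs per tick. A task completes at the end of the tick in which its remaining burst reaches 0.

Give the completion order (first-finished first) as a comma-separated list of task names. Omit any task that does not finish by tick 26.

t=0: L0/L1/L2 = C/-/- → run C
t=1: L0/L1/L2 = CG/-/- → run C
t=2: L0/L1/L2 = CG/-/- → run C
t=3: L0/L1/L2 = GDF/-/- → run G
t=4: L0/L1/L2 = GDF/-/- → run G
t=5: L0/L1/L2 = GDF/-/- → run G
t=6: L0/L1/L2 = DFH/G/- → run D
t=7: L0/L1/L2 = DFH/G/- → run D
t=8: L0/L1/L2 = FH/G/- → run F
t=9: L0/L1/L2 = FH/G/- → run F
t=10: L0/L1/L2 = FH/G/- → run F
t=11: L0/L1/L2 = H/G/- → run H
t=12: L0/L1/L2 = H/G/- → run H
t=13: L0/L1/L2 = H/G/- → run H
t=14: L0/L1/L2 = -/GH/- → run G
t=15: L0/L1/L2 = -/GH/- → run G
t=16: L0/L1/L2 = -/GH/- → run G
t=17: L0/L1/L2 = -/H/- → run H
t=18: L0/L1/L2 = -/H/- → run H
t=19: L0/L1/L2 = -/H/- → run H
t=20: L0/L1/L2 = -/H/- → run H
t=21: (idle)
t=22: (idle)
t=23: (idle)
t=24: (idle)
t=25: (idle)
t=26: (idle)

completion order = C, D, F, G, H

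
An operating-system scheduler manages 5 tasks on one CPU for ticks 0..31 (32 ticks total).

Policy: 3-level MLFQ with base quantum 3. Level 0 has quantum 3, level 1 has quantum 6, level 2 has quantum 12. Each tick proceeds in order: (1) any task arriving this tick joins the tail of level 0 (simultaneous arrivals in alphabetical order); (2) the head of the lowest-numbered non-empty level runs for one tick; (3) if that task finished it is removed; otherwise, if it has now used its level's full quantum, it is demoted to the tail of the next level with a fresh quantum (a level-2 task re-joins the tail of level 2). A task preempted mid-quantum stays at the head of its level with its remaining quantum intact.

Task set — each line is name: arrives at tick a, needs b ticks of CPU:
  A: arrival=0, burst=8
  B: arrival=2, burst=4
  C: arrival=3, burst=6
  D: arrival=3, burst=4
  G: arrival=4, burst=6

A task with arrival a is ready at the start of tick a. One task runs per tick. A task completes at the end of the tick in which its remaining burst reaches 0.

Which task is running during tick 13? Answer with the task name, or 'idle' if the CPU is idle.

running at tick 13 = G

t=0: L0/L1/L2 = A/-/- → run A
t=1: L0/L1/L2 = A/-/- → run A
t=2: L0/L1/L2 = AB/-/- → run A
t=3: L0/L1/L2 = BCD/A/- → run B
t=4: L0/L1/L2 = BCDG/A/- → run B
t=5: L0/L1/L2 = BCDG/A/- → run B
t=6: L0/L1/L2 = CDG/AB/- → run C
t=7: L0/L1/L2 = CDG/AB/- → run C
t=8: L0/L1/L2 = CDG/AB/- → run C
t=9: L0/L1/L2 = DG/ABC/- → run D
t=10: L0/L1/L2 = DG/ABC/- → run D
t=11: L0/L1/L2 = DG/ABC/- → run D
t=12: L0/L1/L2 = G/ABCD/- → run G
t=13: L0/L1/L2 = G/ABCD/- → run G
t=14: L0/L1/L2 = G/ABCD/- → run G
t=15: L0/L1/L2 = -/ABCDG/- → run A
t=16: L0/L1/L2 = -/ABCDG/- → run A
t=17: L0/L1/L2 = -/ABCDG/- → run A
t=18: L0/L1/L2 = -/ABCDG/- → run A
t=19: L0/L1/L2 = -/ABCDG/- → run A
t=20: L0/L1/L2 = -/BCDG/- → run B
t=21: L0/L1/L2 = -/CDG/- → run C
t=22: L0/L1/L2 = -/CDG/- → run C
t=23: L0/L1/L2 = -/CDG/- → run C
t=24: L0/L1/L2 = -/DG/- → run D
t=25: L0/L1/L2 = -/G/- → run G
t=26: L0/L1/L2 = -/G/- → run G
t=27: L0/L1/L2 = -/G/- → run G
t=28: (idle)
t=29: (idle)
t=30: (idle)
t=31: (idle)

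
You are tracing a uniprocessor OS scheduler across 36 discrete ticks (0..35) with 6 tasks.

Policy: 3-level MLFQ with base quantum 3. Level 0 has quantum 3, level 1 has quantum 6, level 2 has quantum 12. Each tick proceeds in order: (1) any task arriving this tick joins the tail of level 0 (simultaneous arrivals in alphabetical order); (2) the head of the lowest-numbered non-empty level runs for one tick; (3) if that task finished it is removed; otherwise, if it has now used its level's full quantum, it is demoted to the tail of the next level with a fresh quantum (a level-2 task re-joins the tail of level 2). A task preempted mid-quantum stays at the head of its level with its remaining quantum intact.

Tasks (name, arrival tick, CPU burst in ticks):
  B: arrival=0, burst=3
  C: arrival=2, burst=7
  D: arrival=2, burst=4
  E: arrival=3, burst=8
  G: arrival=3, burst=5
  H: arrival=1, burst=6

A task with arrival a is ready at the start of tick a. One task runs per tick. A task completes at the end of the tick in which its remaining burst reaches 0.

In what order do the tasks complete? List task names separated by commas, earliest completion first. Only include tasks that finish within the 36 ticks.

t=0: L0/L1/L2 = B/-/- → run B
t=1: L0/L1/L2 = BH/-/- → run B
t=2: L0/L1/L2 = BHCD/-/- → run B
t=3: L0/L1/L2 = HCDEG/-/- → run H
t=4: L0/L1/L2 = HCDEG/-/- → run H
t=5: L0/L1/L2 = HCDEG/-/- → run H
t=6: L0/L1/L2 = CDEG/H/- → run C
t=7: L0/L1/L2 = CDEG/H/- → run C
t=8: L0/L1/L2 = CDEG/H/- → run C
t=9: L0/L1/L2 = DEG/HC/- → run D
t=10: L0/L1/L2 = DEG/HC/- → run D
t=11: L0/L1/L2 = DEG/HC/- → run D
t=12: L0/L1/L2 = EG/HCD/- → run E
t=13: L0/L1/L2 = EG/HCD/- → run E
t=14: L0/L1/L2 = EG/HCD/- → run E
t=15: L0/L1/L2 = G/HCDE/- → run G
t=16: L0/L1/L2 = G/HCDE/- → run G
t=17: L0/L1/L2 = G/HCDE/- → run G
t=18: L0/L1/L2 = -/HCDEG/- → run H
t=19: L0/L1/L2 = -/HCDEG/- → run H
t=20: L0/L1/L2 = -/HCDEG/- → run H
t=21: L0/L1/L2 = -/CDEG/- → run C
t=22: L0/L1/L2 = -/CDEG/- → run C
t=23: L0/L1/L2 = -/CDEG/- → run C
t=24: L0/L1/L2 = -/CDEG/- → run C
t=25: L0/L1/L2 = -/DEG/- → run D
t=26: L0/L1/L2 = -/EG/- → run E
t=27: L0/L1/L2 = -/EG/- → run E
t=28: L0/L1/L2 = -/EG/- → run E
t=29: L0/L1/L2 = -/EG/- → run E
t=30: L0/L1/L2 = -/EG/- → run E
t=31: L0/L1/L2 = -/G/- → run G
t=32: L0/L1/L2 = -/G/- → run G
t=33: (idle)
t=34: (idle)
t=35: (idle)

completion order = B, H, C, D, E, G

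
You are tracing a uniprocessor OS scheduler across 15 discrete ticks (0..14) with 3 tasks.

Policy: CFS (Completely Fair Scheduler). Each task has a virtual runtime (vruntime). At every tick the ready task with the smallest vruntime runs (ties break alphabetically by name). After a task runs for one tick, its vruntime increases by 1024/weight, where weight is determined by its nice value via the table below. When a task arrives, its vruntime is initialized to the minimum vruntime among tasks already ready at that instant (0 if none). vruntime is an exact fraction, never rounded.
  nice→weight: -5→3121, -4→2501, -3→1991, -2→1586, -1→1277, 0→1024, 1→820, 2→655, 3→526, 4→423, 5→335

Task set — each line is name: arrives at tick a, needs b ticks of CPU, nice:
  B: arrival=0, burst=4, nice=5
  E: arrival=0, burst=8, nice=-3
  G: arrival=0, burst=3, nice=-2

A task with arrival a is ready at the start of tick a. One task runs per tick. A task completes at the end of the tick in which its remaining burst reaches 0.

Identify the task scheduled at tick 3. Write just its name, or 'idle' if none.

running at tick 3 = E

t=0: vr[B=0 E=0 G=0] → run B
t=1: vr[B=1024/335 E=0 G=0] → run E
t=2: vr[B=1024/335 E=1024/1991 G=0] → run G
t=3: vr[B=1024/335 E=1024/1991 G=512/793] → run E
t=4: vr[B=1024/335 E=2048/1991 G=512/793] → run G
t=5: vr[B=1024/335 E=2048/1991 G=1024/793] → run E
t=6: vr[B=1024/335 E=3072/1991 G=1024/793] → run G
t=7: vr[B=1024/335 E=3072/1991] → run E
t=8: vr[B=1024/335 E=4096/1991] → run E
t=9: vr[B=1024/335 E=5120/1991] → run E
t=10: vr[B=1024/335 E=6144/1991] → run B
t=11: vr[B=2048/335 E=6144/1991] → run E
t=12: vr[B=2048/335 E=7168/1991] → run E
t=13: vr[B=2048/335] → run B
t=14: vr[B=3072/335] → run B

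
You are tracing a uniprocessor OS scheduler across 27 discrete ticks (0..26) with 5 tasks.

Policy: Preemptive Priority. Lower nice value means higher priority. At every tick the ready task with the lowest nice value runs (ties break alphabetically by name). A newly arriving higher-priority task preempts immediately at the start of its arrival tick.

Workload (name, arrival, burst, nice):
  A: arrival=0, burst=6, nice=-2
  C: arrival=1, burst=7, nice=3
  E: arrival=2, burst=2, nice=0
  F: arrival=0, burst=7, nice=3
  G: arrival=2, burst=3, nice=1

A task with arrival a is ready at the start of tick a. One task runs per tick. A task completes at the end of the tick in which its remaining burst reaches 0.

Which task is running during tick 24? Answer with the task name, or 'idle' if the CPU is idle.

running at tick 24 = F

t=0: ready={A,F} → run A
t=1: ready={A,C,F} → run A
t=2: ready={A,C,E,F,G} → run A
t=3: ready={A,C,E,F,G} → run A
t=4: ready={A,C,E,F,G} → run A
t=5: ready={A,C,E,F,G} → run A
t=6: ready={C,E,F,G} → run E
t=7: ready={C,E,F,G} → run E
t=8: ready={C,F,G} → run G
t=9: ready={C,F,G} → run G
t=10: ready={C,F,G} → run G
t=11: ready={C,F} → run C
t=12: ready={C,F} → run C
t=13: ready={C,F} → run C
t=14: ready={C,F} → run C
t=15: ready={C,F} → run C
t=16: ready={C,F} → run C
t=17: ready={C,F} → run C
t=18: ready={F} → run F
t=19: ready={F} → run F
t=20: ready={F} → run F
t=21: ready={F} → run F
t=22: ready={F} → run F
t=23: ready={F} → run F
t=24: ready={F} → run F
t=25: (idle)
t=26: (idle)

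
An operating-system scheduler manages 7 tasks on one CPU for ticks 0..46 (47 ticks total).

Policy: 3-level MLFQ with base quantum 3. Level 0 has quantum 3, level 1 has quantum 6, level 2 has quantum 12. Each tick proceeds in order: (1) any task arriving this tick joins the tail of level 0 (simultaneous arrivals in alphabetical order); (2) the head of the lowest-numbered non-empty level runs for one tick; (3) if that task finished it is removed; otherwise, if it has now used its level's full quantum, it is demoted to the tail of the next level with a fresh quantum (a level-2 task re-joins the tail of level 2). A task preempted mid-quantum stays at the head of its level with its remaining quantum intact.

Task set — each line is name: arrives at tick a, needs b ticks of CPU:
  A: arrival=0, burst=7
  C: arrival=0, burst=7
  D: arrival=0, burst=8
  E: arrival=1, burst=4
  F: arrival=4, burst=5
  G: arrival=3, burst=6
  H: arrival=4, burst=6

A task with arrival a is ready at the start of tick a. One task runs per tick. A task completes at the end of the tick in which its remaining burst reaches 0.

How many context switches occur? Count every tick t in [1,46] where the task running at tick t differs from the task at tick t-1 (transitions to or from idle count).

t=0: L0/L1/L2 = ACD/-/- → run A
t=1: L0/L1/L2 = ACDE/-/- → run A
t=2: L0/L1/L2 = ACDE/-/- → run A
t=3: L0/L1/L2 = CDEG/A/- → run C
t=4: L0/L1/L2 = CDEGFH/A/- → run C
t=5: L0/L1/L2 = CDEGFH/A/- → run C
t=6: L0/L1/L2 = DEGFH/AC/- → run D
t=7: L0/L1/L2 = DEGFH/AC/- → run D
t=8: L0/L1/L2 = DEGFH/AC/- → run D
t=9: L0/L1/L2 = EGFH/ACD/- → run E
t=10: L0/L1/L2 = EGFH/ACD/- → run E
t=11: L0/L1/L2 = EGFH/ACD/- → run E
t=12: L0/L1/L2 = GFH/ACDE/- → run G
t=13: L0/L1/L2 = GFH/ACDE/- → run G
t=14: L0/L1/L2 = GFH/ACDE/- → run G
t=15: L0/L1/L2 = FH/ACDEG/- → run F
t=16: L0/L1/L2 = FH/ACDEG/- → run F
t=17: L0/L1/L2 = FH/ACDEG/- → run F
t=18: L0/L1/L2 = H/ACDEGF/- → run H
t=19: L0/L1/L2 = H/ACDEGF/- → run H
t=20: L0/L1/L2 = H/ACDEGF/- → run H
t=21: L0/L1/L2 = -/ACDEGFH/- → run A
t=22: L0/L1/L2 = -/ACDEGFH/- → run A
t=23: L0/L1/L2 = -/ACDEGFH/- → run A
t=24: L0/L1/L2 = -/ACDEGFH/- → run A
t=25: L0/L1/L2 = -/CDEGFH/- → run C
t=26: L0/L1/L2 = -/CDEGFH/- → run C
t=27: L0/L1/L2 = -/CDEGFH/- → run C
t=28: L0/L1/L2 = -/CDEGFH/- → run C
t=29: L0/L1/L2 = -/DEGFH/- → run D
t=30: L0/L1/L2 = -/DEGFH/- → run D
t=31: L0/L1/L2 = -/DEGFH/- → run D
t=32: L0/L1/L2 = -/DEGFH/- → run D
t=33: L0/L1/L2 = -/DEGFH/- → run D
t=34: L0/L1/L2 = -/EGFH/- → run E
t=35: L0/L1/L2 = -/GFH/- → run G
t=36: L0/L1/L2 = -/GFH/- → run G
t=37: L0/L1/L2 = -/GFH/- → run G
t=38: L0/L1/L2 = -/FH/- → run F
t=39: L0/L1/L2 = -/FH/- → run F
t=40: L0/L1/L2 = -/H/- → run H
t=41: L0/L1/L2 = -/H/- → run H
t=42: L0/L1/L2 = -/H/- → run H
t=43: (idle)
t=44: (idle)
t=45: (idle)
t=46: (idle)

context switches = 14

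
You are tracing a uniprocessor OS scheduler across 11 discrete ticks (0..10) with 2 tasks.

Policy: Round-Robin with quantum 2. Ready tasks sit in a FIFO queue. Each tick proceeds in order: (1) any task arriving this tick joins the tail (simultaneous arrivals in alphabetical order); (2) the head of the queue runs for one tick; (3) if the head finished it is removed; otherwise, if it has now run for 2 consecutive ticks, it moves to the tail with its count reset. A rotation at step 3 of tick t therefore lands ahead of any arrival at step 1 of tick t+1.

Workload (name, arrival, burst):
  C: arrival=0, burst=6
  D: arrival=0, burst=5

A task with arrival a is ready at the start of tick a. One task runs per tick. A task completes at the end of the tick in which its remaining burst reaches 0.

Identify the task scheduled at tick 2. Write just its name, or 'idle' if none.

t=0: queue=[C,D] q_used=0 → run C
t=1: queue=[C,D] q_used=1 → run C
t=2: queue=[D,C] q_used=0 → run D
t=3: queue=[D,C] q_used=1 → run D
t=4: queue=[C,D] q_used=0 → run C
t=5: queue=[C,D] q_used=1 → run C
t=6: queue=[D,C] q_used=0 → run D
t=7: queue=[D,C] q_used=1 → run D
t=8: queue=[C,D] q_used=0 → run C
t=9: queue=[C,D] q_used=1 → run C
t=10: queue=[D] q_used=0 → run D

running at tick 2 = D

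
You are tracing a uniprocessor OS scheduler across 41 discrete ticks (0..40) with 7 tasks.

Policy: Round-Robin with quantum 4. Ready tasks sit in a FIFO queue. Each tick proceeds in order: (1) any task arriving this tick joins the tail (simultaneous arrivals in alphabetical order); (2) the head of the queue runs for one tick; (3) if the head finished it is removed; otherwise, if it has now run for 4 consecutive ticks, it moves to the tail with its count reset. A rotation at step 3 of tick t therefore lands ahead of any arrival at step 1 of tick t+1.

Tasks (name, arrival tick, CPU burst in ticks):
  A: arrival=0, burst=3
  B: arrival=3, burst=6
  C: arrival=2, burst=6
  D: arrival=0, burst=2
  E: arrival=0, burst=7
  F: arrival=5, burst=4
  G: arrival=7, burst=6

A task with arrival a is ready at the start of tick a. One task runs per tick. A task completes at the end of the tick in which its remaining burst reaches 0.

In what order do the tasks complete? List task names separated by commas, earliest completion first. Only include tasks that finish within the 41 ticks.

t=0: queue=[A,D,E] q_used=0 → run A
t=1: queue=[A,D,E] q_used=1 → run A
t=2: queue=[A,D,E,C] q_used=2 → run A
t=3: queue=[D,E,C,B] q_used=0 → run D
t=4: queue=[D,E,C,B] q_used=1 → run D
t=5: queue=[E,C,B,F] q_used=0 → run E
t=6: queue=[E,C,B,F] q_used=1 → run E
t=7: queue=[E,C,B,F,G] q_used=2 → run E
t=8: queue=[E,C,B,F,G] q_used=3 → run E
t=9: queue=[C,B,F,G,E] q_used=0 → run C
t=10: queue=[C,B,F,G,E] q_used=1 → run C
t=11: queue=[C,B,F,G,E] q_used=2 → run C
t=12: queue=[C,B,F,G,E] q_used=3 → run C
t=13: queue=[B,F,G,E,C] q_used=0 → run B
t=14: queue=[B,F,G,E,C] q_used=1 → run B
t=15: queue=[B,F,G,E,C] q_used=2 → run B
t=16: queue=[B,F,G,E,C] q_used=3 → run B
t=17: queue=[F,G,E,C,B] q_used=0 → run F
t=18: queue=[F,G,E,C,B] q_used=1 → run F
t=19: queue=[F,G,E,C,B] q_used=2 → run F
t=20: queue=[F,G,E,C,B] q_used=3 → run F
t=21: queue=[G,E,C,B] q_used=0 → run G
t=22: queue=[G,E,C,B] q_used=1 → run G
t=23: queue=[G,E,C,B] q_used=2 → run G
t=24: queue=[G,E,C,B] q_used=3 → run G
t=25: queue=[E,C,B,G] q_used=0 → run E
t=26: queue=[E,C,B,G] q_used=1 → run E
t=27: queue=[E,C,B,G] q_used=2 → run E
t=28: queue=[C,B,G] q_used=0 → run C
t=29: queue=[C,B,G] q_used=1 → run C
t=30: queue=[B,G] q_used=0 → run B
t=31: queue=[B,G] q_used=1 → run B
t=32: queue=[G] q_used=0 → run G
t=33: queue=[G] q_used=1 → run G
t=34: (idle)
t=35: (idle)
t=36: (idle)
t=37: (idle)
t=38: (idle)
t=39: (idle)
t=40: (idle)

completion order = A, D, F, E, C, B, G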